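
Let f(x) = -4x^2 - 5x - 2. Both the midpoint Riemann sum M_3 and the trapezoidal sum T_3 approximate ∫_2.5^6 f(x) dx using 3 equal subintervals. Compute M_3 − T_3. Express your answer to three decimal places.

M_3 ≈ -346.95370.
T_3 ≈ -351.71759.
M_3 − T_3 ≈ 4.764.

4.764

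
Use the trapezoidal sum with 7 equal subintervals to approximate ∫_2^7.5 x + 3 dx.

Δx = (7.5 − 2)/7 = 11/14.
f(2) = 5, f(39/14) = 81/14, f(25/7) = 46/7, f(61/14) = 103/14, f(36/7) = 57/7, f(83/14) = 125/14, f(47/7) = 68/7, f(7.5) = 10.5.
T_7 = (Δx/2)·[f(x_0) + 2f(x_1) + ... + 2f(x_{6}) + f(x_7)].
Sum = 42.625.

42.625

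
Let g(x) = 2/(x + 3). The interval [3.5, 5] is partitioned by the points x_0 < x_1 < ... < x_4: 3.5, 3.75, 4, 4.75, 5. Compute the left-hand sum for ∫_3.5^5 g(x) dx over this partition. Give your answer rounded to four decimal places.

Subinterval widths: 0.25, 0.25, 0.75, 0.25.
Left endpoints: 3.5, 3.75, 4, 4.75.
g(3.5) = 4/13, g(3.75) = 8/27, g(4) = 2/7, g(4.75) = 8/31.
Sum = Σ Δx_i · g(x_i).
Sum ≈ 0.4298.

0.4298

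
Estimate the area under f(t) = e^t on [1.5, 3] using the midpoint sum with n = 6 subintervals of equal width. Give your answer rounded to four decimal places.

Δt = (3 − 1.5)/6 = 0.25.
Midpoints: 1.625, 1.875, 2.125, 2.375, 2.625, 2.875.
f(1.625) ≈ 5.0784, f(1.875) ≈ 6.5208, f(2.125) ≈ 8.3729, f(2.375) ≈ 10.7510, f(2.625) ≈ 13.8046, f(2.875) ≈ 17.7254.
Sum = Δt · [f(1.625) + f(1.875) + f(2.125) + ...].
Sum ≈ 15.5633.

15.5633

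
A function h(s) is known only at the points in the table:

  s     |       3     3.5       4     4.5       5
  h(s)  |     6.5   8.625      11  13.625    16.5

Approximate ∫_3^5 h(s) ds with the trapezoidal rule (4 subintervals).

Δs = 0.5.
T_4 = (0.5/2)·[6.5 + 2·8.625 + 2·11 + 2·13.625 + 16.5] = 22.375.

22.375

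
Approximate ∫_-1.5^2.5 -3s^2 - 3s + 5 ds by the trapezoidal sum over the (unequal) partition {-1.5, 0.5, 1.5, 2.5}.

-10

Subinterval widths: 2, 1, 1.
f(-1.5) = 2.75, f(0.5) = 2.75, f(1.5) = -6.25, f(2.5) = -21.25.
On each subinterval the trapezoid contributes (Δs_i/2)·[f(s_{i-1}) + f(s_i)].
Sum = -10.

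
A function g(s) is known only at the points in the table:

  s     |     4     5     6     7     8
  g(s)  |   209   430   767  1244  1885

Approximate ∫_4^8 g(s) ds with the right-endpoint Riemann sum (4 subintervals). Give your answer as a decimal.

Δs = 1.
Sum = 1·[430 + 767 + 1244 + 1885] = 4326.

4326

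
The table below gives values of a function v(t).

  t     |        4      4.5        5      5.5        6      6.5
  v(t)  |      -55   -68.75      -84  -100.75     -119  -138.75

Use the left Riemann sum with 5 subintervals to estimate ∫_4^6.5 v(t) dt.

-213.75

Δt = 0.5.
Sum = 0.5·[(-55) + (-68.75) + (-84) + (-100.75) + (-119)] = -213.75.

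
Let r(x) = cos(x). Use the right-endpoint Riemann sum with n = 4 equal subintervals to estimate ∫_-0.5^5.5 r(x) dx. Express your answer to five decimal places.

Δx = (5.5 − (-0.5))/4 = 1.5.
Right endpoints: 1, 2.5, 4, 5.5.
r(1) ≈ 0.54030, r(2.5) ≈ -0.80114, r(4) ≈ -0.65364, r(5.5) ≈ 0.70867.
Sum = Δx · [r(1) + r(2.5) + r(4) + r(5.5)].
Sum ≈ -0.30872.

-0.30872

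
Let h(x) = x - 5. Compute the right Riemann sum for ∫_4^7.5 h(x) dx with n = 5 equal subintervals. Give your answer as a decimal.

Δx = (7.5 − 4)/5 = 0.7.
Right endpoints: 4.7, 5.4, 6.1, 6.8, 7.5.
h(4.7) = -0.3, h(5.4) = 0.4, h(6.1) = 1.1, h(6.8) = 1.8, h(7.5) = 2.5.
Sum = Δx · [h(4.7) + h(5.4) + h(6.1) + h(6.8) + h(7.5)].
Sum = 3.85.

3.85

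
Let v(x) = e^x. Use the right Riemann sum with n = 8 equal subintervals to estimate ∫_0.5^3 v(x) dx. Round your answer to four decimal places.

Δx = (3 − 0.5)/8 = 0.3125.
Right endpoints: 0.8125, 1.125, 1.4375, 1.75, 2.0625, 2.375, 2.6875, 3.
v(0.8125) ≈ 2.2535, v(1.125) ≈ 3.0802, v(1.4375) ≈ 4.2102, v(1.75) ≈ 5.7546, v(2.0625) ≈ 7.8656, v(2.375) ≈ 10.7510, v(2.6875) ≈ 14.6949, v(3) ≈ 20.0855.
Sum = Δx · [v(0.8125) + v(1.125) + v(1.4375) + ...].
Sum ≈ 21.4674.

21.4674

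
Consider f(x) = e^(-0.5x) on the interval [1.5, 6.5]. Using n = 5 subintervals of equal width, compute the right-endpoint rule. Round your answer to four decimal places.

0.6684

Δx = (6.5 − 1.5)/5 = 1.
Right endpoints: 2.5, 3.5, 4.5, 5.5, 6.5.
f(2.5) ≈ 0.2865, f(3.5) ≈ 0.1738, f(4.5) ≈ 0.1054, f(5.5) ≈ 0.0639, f(6.5) ≈ 0.0388.
Sum = Δx · [f(2.5) + f(3.5) + f(4.5) + f(5.5) + f(6.5)].
Sum ≈ 0.6684.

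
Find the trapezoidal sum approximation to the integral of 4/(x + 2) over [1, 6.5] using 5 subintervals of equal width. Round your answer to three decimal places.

4.204

Δx = (6.5 − 1)/5 = 1.1.
f(1) = 4/3, f(2.1) = 40/41, f(3.2) = 10/13, f(4.3) = 40/63, f(5.4) = 20/37, f(6.5) = 8/17.
T_5 = (Δx/2)·[f(x_0) + 2f(x_1) + ... + 2f(x_{4}) + f(x_5)].
Sum ≈ 4.204.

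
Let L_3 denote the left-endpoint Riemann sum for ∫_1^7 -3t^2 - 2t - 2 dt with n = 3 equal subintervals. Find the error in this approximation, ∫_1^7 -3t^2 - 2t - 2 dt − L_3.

-144

Exact integral: ∫_1^7 f(t) dt = -402.
L_3 = -258.
Error = -402 − (-258) = -144.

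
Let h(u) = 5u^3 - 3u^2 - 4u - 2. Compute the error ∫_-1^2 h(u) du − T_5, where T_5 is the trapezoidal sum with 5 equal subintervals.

-0.81

Exact integral: ∫_-1^2 h(u) du = -2.25.
T_5 = -1.44.
Error = -2.25 − (-1.44) = -0.81.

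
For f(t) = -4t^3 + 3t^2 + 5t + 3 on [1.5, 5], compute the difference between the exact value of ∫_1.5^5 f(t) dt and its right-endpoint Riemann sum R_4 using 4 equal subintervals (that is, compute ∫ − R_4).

191.40625

Exact integral: ∫_1.5^5 f(t) dt = -430.9375.
R_4 = -622.34375.
Error = -430.9375 − (-622.34375) = 191.40625.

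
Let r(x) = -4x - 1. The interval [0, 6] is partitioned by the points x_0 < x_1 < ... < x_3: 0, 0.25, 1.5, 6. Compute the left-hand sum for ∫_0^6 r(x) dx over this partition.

Subinterval widths: 0.25, 1.25, 4.5.
Left endpoints: 0, 0.25, 1.5.
r(0) = -1, r(0.25) = -2, r(1.5) = -7.
Sum = Σ Δx_i · r(x_i).
Sum = -34.25.

-34.25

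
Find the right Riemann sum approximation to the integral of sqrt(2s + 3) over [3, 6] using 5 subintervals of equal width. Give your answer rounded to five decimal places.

10.62456

Δs = (6 − 3)/5 = 0.6.
Right endpoints: 3.6, 4.2, 4.8, 5.4, 6.
f(3.6) ≈ 3.19374, f(4.2) ≈ 3.37639, f(4.8) ≈ 3.54965, f(5.4) ≈ 3.71484, f(6) ≈ 3.87298.
Sum = Δs · [f(3.6) + f(4.2) + f(4.8) + f(5.4) + f(6)].
Sum ≈ 10.62456.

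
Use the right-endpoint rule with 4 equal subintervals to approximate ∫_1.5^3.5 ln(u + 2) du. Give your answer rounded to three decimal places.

Δu = (3.5 − 1.5)/4 = 0.5.
Right endpoints: 2, 2.5, 3, 3.5.
f(2) ≈ 1.386, f(2.5) ≈ 1.504, f(3) ≈ 1.609, f(3.5) ≈ 1.705.
Sum = Δu · [f(2) + f(2.5) + f(3) + f(3.5)].
Sum ≈ 3.102.

3.102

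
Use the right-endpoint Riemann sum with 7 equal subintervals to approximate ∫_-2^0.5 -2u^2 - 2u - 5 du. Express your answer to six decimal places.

Δu = (0.5 − (-2))/7 = 5/14.
Right endpoints: -23/14, -9/7, -13/14, -4/7, -3/14, 1/7, 0.5.
f(-23/14) = -697/98, f(-9/7) = -281/49, f(-13/14) = -477/98, f(-4/7) = -221/49, f(-3/14) = -457/98, f(1/7) = -261/49, f(0.5) = -6.5.
Sum = Δu · [f(-23/14) + f(-9/7) + f(-13/14) + ...].
Sum ≈ -13.826531.

-13.826531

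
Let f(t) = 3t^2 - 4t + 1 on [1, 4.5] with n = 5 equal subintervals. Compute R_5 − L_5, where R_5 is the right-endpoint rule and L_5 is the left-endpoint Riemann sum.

R_5 = 71.295.
L_5 = 40.67.
R_5 − L_5 = 30.625.

30.625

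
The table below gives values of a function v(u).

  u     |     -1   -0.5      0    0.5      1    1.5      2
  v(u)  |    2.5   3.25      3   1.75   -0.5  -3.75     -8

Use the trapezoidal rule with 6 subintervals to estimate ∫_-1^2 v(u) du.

0.5

Δu = 0.5.
T_6 = (0.5/2)·[2.5 + 2·3.25 + 2·3 + 2·1.75 + 2·(-0.5) + 2·(-3.75) + (-8)] = 0.5.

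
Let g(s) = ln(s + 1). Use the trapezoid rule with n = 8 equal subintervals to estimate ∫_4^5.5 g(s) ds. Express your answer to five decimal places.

2.61939

Δs = (5.5 − 4)/8 = 0.1875.
g(4) ≈ 1.60944, g(4.1875) ≈ 1.64625, g(4.375) ≈ 1.68176, g(4.5625) ≈ 1.71605, g(4.75) ≈ 1.74920, g(4.9375) ≈ 1.78129, g(5.125) ≈ 1.81238, g(5.3125) ≈ 1.84253, g(5.5) ≈ 1.87180.
T_8 = (Δs/2)·[g(s_0) + 2g(s_1) + ... + 2g(s_{7}) + g(s_8)].
Sum ≈ 2.61939.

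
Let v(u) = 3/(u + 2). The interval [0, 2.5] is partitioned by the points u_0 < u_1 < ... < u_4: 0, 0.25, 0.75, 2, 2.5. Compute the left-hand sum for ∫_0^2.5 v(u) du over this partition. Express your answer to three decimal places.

2.780

Subinterval widths: 0.25, 0.5, 1.25, 0.5.
Left endpoints: 0, 0.25, 0.75, 2.
v(0) = 1.5, v(0.25) = 4/3, v(0.75) = 12/11, v(2) = 0.75.
Sum = Σ Δu_i · v(u_i).
Sum ≈ 2.780.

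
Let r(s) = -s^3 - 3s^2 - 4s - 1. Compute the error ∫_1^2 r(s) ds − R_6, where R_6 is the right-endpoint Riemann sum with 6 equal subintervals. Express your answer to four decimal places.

1.7014

Exact integral: ∫_1^2 r(s) ds = -17.75.
R_6 ≈ -19.451389.
Error ≈ -17.75 − (-19.451389) ≈ 1.7014.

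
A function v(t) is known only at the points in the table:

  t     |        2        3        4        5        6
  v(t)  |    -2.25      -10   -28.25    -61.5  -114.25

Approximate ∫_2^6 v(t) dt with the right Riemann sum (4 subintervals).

Δt = 1.
Sum = 1·[(-10) + (-28.25) + (-61.5) + (-114.25)] = -214.

-214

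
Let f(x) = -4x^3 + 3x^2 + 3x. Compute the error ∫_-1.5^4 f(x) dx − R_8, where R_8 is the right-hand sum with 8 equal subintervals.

77.98828125

Exact integral: ∫_-1.5^4 f(x) dx = -162.9375.
R_8 = -240.92578125.
Error = -162.9375 − (-240.92578125) = 77.98828125.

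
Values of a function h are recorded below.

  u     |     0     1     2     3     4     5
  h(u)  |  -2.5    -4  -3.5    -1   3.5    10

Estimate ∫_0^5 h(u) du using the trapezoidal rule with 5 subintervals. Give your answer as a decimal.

Δu = 1.
T_5 = (1/2)·[(-2.5) + 2·(-4) + 2·(-3.5) + 2·(-1) + 2·3.5 + 10] = -1.25.

-1.25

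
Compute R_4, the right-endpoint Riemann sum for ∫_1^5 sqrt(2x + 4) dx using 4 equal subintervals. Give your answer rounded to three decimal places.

Δx = (5 − 1)/4 = 1.
Right endpoints: 2, 3, 4, 5.
f(2) ≈ 2.828, f(3) ≈ 3.162, f(4) ≈ 3.464, f(5) ≈ 3.742.
Sum = Δx · [f(2) + f(3) + f(4) + f(5)].
Sum ≈ 13.196.

13.196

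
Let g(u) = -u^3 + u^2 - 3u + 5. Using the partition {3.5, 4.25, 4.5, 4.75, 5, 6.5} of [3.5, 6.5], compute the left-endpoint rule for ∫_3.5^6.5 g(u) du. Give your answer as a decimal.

Subinterval widths: 0.75, 0.25, 0.25, 0.25, 1.5.
Left endpoints: 3.5, 4.25, 4.5, 4.75, 5.
g(3.5) = -36.125, g(4.25) = -66.453125, g(4.5) = -79.375, g(4.75) = -93.859375, g(5) = -110.
Sum = Σ Δu_i · g(u_i).
Sum = -252.015625.

-252.015625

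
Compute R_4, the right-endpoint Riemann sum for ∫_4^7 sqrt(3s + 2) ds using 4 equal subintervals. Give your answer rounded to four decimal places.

Δs = (7 − 4)/4 = 0.75.
Right endpoints: 4.75, 5.5, 6.25, 7.
f(4.75) ≈ 4.0311, f(5.5) ≈ 4.3012, f(6.25) ≈ 4.5552, f(7) ≈ 4.7958.
Sum = Δs · [f(4.75) + f(5.5) + f(6.25) + f(7)].
Sum ≈ 13.2625.

13.2625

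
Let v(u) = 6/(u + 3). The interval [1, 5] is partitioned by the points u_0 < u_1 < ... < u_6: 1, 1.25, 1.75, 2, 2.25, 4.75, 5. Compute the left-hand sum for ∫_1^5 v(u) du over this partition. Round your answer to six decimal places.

Subinterval widths: 0.25, 0.5, 0.25, 0.25, 2.5, 0.25.
Left endpoints: 1, 1.25, 1.75, 2, 2.25, 4.75.
v(1) = 1.5, v(1.25) = 24/17, v(1.75) = 24/19, v(2) = 1.2, v(2.25) = 8/7, v(4.75) = 24/31.
Sum = Σ Δu_i · v(u_i).
Sum ≈ 4.747363.

4.747363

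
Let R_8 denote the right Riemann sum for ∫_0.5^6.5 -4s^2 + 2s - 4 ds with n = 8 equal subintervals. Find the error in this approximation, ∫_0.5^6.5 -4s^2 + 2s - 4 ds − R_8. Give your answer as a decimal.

Exact integral: ∫_0.5^6.5 f(s) ds = -348.
R_8 = -408.75.
Error = -348 − (-408.75) = 60.75.

60.75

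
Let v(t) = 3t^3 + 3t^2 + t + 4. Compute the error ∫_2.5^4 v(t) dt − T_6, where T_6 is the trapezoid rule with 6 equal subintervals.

Exact integral: ∫_2.5^4 v(t) dt = 221.953125.
T_6 = 222.45703125.
Error = 221.953125 − 222.45703125 = -0.50390625.

-0.50390625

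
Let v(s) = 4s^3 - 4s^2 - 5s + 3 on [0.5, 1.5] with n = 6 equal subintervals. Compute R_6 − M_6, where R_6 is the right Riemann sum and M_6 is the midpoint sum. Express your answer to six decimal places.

R_6 ≈ -1.29629630.
M_6 ≈ -1.35185185.
R_6 − M_6 ≈ 0.055556.

0.055556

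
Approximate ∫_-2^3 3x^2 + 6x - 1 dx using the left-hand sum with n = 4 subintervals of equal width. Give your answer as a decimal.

Δx = (3 − (-2))/4 = 1.25.
Left endpoints: -2, -0.75, 0.5, 1.75.
f(-2) = -1, f(-0.75) = -3.8125, f(0.5) = 2.75, f(1.75) = 18.6875.
Sum = Δx · [f(-2) + f(-0.75) + f(0.5) + f(1.75)].
Sum = 20.78125.

20.78125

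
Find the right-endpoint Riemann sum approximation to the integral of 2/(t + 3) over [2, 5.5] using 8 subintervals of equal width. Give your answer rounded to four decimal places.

Δt = (5.5 − 2)/8 = 0.4375.
Right endpoints: 2.4375, 2.875, 3.3125, 3.75, 4.1875, 4.625, 5.0625, 5.5.
f(2.4375) = 32/87, f(2.875) = 16/47, f(3.3125) = 32/101, f(3.75) = 8/27, f(4.1875) = 32/115, f(4.625) = 16/61, f(5.0625) = 32/129, f(5.5) = 4/17.
Sum = Δt · [f(2.4375) + f(2.875) + f(3.3125) + ...].
Sum ≈ 1.0261.

1.0261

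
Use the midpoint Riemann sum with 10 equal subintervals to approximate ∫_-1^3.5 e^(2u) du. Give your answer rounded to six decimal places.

530.173509

Δu = (3.5 − (-1))/10 = 0.45.
Midpoints: -0.775, -0.325, 0.125, 0.575, 1.025, 1.475, 1.925, 2.375, 2.825, 3.275.
f(-0.775) ≈ 0.212248, f(-0.325) ≈ 0.522046, f(0.125) ≈ 1.284025, f(0.575) ≈ 3.158193, f(1.025) ≈ 7.767901, f(1.475) ≈ 19.105954, f(1.925) ≈ 46.993063, f(2.375) ≈ 115.584285, f(2.825) ≈ 284.291466, f(3.275) ≈ 699.244174.
Sum = Δu · [f(-0.775) + f(-0.325) + f(0.125) + ...].
Sum ≈ 530.173509.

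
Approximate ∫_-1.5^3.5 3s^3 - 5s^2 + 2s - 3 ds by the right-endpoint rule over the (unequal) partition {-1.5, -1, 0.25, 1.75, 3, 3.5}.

76.37890625

Subinterval widths: 0.5, 1.25, 1.5, 1.25, 0.5.
Right endpoints: -1, 0.25, 1.75, 3, 3.5.
f(-1) = -13, f(0.25) = -2.765625, f(1.75) = 1.265625, f(3) = 39, f(3.5) = 71.375.
Sum = Σ Δs_i · f(s_i).
Sum = 76.37890625.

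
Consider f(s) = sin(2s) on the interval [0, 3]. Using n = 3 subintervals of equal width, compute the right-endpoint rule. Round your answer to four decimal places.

Δs = (3 − 0)/3 = 1.
Right endpoints: 1, 2, 3.
f(1) ≈ 0.9093, f(2) ≈ -0.7568, f(3) ≈ -0.2794.
Sum = Δs · [f(1) + f(2) + f(3)].
Sum ≈ -0.1269.

-0.1269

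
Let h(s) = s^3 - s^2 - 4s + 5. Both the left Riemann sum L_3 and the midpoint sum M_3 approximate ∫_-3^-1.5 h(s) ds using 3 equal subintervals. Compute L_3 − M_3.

-6.8203125

L_3 = -12.4375.
M_3 = -5.6171875.
L_3 − M_3 = -6.8203125.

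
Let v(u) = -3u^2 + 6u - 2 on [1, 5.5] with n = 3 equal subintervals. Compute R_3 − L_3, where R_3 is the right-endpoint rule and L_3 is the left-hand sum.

R_3 = -137.25.
L_3 = -46.125.
R_3 − L_3 = -91.125.

-91.125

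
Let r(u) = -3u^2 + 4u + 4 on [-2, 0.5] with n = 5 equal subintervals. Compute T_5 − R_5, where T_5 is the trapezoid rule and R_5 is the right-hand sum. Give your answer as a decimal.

-5.3125

T_5 = -5.9375.
R_5 = -0.625.
T_5 − R_5 = -5.3125.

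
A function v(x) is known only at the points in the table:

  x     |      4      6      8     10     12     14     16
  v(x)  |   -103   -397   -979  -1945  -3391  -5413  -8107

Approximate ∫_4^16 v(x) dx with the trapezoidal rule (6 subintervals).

-32460

Δx = 2.
T_6 = (2/2)·[(-103) + 2·(-397) + 2·(-979) + 2·(-1945) + 2·(-3391) + 2·(-5413) + (-8107)] = -32460.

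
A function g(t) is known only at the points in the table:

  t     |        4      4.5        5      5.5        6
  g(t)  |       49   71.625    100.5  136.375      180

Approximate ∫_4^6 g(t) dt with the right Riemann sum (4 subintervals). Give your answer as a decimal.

Δt = 0.5.
Sum = 0.5·[71.625 + 100.5 + 136.375 + 180] = 244.25.

244.25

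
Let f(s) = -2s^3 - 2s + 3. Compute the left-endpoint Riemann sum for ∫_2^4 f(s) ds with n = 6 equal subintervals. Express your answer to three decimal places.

Δs = (4 − 2)/6 = 1/3.
Left endpoints: 2, 7/3, 8/3, 3, 10/3, 11/3.
f(2) = -17, f(7/3) = -731/27, f(8/3) = -1087/27, f(3) = -57, f(10/3) = -2099/27, f(11/3) = -2779/27.
Sum = Δs · [f(2) + f(7/3) + f(8/3) + ...].
Sum ≈ -107.333.

-107.333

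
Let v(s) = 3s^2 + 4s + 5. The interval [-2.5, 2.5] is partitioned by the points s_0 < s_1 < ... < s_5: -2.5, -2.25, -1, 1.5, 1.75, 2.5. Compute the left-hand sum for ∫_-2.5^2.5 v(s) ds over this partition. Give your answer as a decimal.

47.75

Subinterval widths: 0.25, 1.25, 2.5, 0.25, 0.75.
Left endpoints: -2.5, -2.25, -1, 1.5, 1.75.
v(-2.5) = 13.75, v(-2.25) = 11.1875, v(-1) = 4, v(1.5) = 17.75, v(1.75) = 21.1875.
Sum = Σ Δs_i · v(s_i).
Sum = 47.75.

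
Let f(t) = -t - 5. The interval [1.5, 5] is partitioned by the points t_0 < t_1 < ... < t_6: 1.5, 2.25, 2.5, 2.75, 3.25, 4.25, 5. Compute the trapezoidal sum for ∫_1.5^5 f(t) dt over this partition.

Subinterval widths: 0.75, 0.25, 0.25, 0.5, 1, 0.75.
f(1.5) = -6.5, f(2.25) = -7.25, f(2.5) = -7.5, f(2.75) = -7.75, f(3.25) = -8.25, f(4.25) = -9.25, f(5) = -10.
On each subinterval the trapezoid contributes (Δt_i/2)·[f(t_{i-1}) + f(t_i)].
Sum = -28.875.

-28.875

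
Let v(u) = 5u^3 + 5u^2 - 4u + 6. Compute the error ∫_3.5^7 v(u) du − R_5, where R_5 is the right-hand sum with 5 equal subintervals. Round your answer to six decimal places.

-608.569792

Exact integral: ∫_3.5^7 v(u) du ≈ 3261.38020833.
R_5 = 3869.95.
Error ≈ 3261.38020833 − 3869.95 ≈ -608.569792.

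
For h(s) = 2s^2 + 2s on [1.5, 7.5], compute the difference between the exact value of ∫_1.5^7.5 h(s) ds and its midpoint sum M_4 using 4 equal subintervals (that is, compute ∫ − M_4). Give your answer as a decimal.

2.25

Exact integral: ∫_1.5^7.5 h(s) ds = 333.
M_4 = 330.75.
Error = 333 − 330.75 = 2.25.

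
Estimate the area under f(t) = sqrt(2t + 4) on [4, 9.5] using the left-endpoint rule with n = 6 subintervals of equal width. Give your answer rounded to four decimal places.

22.2957

Δt = (9.5 − 4)/6 = 11/12.
Left endpoints: 4, 59/12, 35/6, 6.75, 23/3, 103/12.
f(4) ≈ 3.4641, f(59/12) ≈ 3.7193, f(35/6) ≈ 3.9581, f(6.75) ≈ 4.1833, f(23/3) ≈ 4.3970, f(103/12) ≈ 4.6007.
Sum = Δt · [f(4) + f(59/12) + f(35/6) + ...].
Sum ≈ 22.2957.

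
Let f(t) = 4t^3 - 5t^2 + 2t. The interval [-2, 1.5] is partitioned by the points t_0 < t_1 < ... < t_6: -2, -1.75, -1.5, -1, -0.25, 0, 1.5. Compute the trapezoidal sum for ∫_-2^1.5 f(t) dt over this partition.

-30.84375

Subinterval widths: 0.25, 0.25, 0.5, 0.75, 0.25, 1.5.
f(-2) = -56, f(-1.75) = -40.25, f(-1.5) = -27.75, f(-1) = -11, f(-0.25) = -0.875, f(0) = 0, f(1.5) = 5.25.
On each subinterval the trapezoid contributes (Δt_i/2)·[f(t_{i-1}) + f(t_i)].
Sum = -30.84375.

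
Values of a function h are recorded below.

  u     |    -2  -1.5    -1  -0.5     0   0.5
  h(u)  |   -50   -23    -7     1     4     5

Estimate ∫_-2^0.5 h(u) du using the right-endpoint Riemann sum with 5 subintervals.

-10

Δu = 0.5.
Sum = 0.5·[(-23) + (-7) + 1 + 4 + 5] = -10.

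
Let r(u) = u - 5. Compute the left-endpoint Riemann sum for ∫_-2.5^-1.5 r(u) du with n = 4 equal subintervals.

Δu = (-1.5 − (-2.5))/4 = 0.25.
Left endpoints: -2.5, -2.25, -2, -1.75.
r(-2.5) = -7.5, r(-2.25) = -7.25, r(-2) = -7, r(-1.75) = -6.75.
Sum = Δu · [r(-2.5) + r(-2.25) + r(-2) + r(-1.75)].
Sum = -7.125.

-7.125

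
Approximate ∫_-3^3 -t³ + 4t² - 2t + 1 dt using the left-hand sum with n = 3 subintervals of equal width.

Δt = (3 − (-3))/3 = 2.
Left endpoints: -3, -1, 1.
f(-3) = 70, f(-1) = 8, f(1) = 2.
Sum = Δt · [f(-3) + f(-1) + f(1)].
Sum = 160.

160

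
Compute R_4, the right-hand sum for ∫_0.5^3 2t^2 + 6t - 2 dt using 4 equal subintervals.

49.6484375

Δt = (3 − 0.5)/4 = 0.625.
Right endpoints: 1.125, 1.75, 2.375, 3.
f(1.125) = 7.28125, f(1.75) = 14.625, f(2.375) = 23.53125, f(3) = 34.
Sum = Δt · [f(1.125) + f(1.75) + f(2.375) + f(3)].
Sum = 49.6484375.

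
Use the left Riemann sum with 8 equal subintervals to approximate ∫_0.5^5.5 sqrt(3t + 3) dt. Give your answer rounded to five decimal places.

16.28520

Δt = (5.5 − 0.5)/8 = 0.625.
Left endpoints: 0.5, 1.125, 1.75, 2.375, 3, 3.625, 4.25, 4.875.
f(0.5) ≈ 2.12132, f(1.125) ≈ 2.52488, f(1.75) ≈ 2.87228, f(2.375) ≈ 3.18198, f(3) ≈ 3.46410, f(3.625) ≈ 3.72492, f(4.25) ≈ 3.96863, f(4.875) ≈ 4.19821.
Sum = Δt · [f(0.5) + f(1.125) + f(1.75) + ...].
Sum ≈ 16.28520.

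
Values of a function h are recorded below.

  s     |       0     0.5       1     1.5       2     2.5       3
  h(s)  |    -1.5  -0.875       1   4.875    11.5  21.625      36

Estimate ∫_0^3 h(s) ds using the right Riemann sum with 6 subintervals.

Δs = 0.5.
Sum = 0.5·[(-0.875) + 1 + 4.875 + 11.5 + 21.625 + 36] = 37.0625.

37.0625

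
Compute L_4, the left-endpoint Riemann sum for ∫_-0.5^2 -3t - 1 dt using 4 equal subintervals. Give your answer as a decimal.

Δt = (2 − (-0.5))/4 = 0.625.
Left endpoints: -0.5, 0.125, 0.75, 1.375.
f(-0.5) = 0.5, f(0.125) = -1.375, f(0.75) = -3.25, f(1.375) = -5.125.
Sum = Δt · [f(-0.5) + f(0.125) + f(0.75) + f(1.375)].
Sum = -5.78125.

-5.78125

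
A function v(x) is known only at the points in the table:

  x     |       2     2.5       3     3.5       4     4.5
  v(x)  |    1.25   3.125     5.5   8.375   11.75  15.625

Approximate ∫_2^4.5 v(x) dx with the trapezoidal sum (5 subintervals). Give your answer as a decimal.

18.59375

Δx = 0.5.
T_5 = (0.5/2)·[1.25 + 2·3.125 + 2·5.5 + 2·8.375 + 2·11.75 + 15.625] = 18.59375.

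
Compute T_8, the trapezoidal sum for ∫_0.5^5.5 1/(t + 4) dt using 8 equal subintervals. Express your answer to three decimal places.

Δt = (5.5 − 0.5)/8 = 0.625.
f(0.5) = 2/9, f(1.125) = 8/41, f(1.75) = 4/23, f(2.375) = 8/51, f(3) = 1/7, f(3.625) = 8/61, f(4.25) = 4/33, f(4.875) = 8/71, f(5.5) = 2/19.
T_8 = (Δt/2)·[f(t_0) + 2f(t_1) + ... + 2f(t_{7}) + f(t_8)].
Sum ≈ 0.748.

0.748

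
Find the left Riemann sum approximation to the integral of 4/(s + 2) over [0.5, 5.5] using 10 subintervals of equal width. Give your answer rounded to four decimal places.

4.6729

Δs = (5.5 − 0.5)/10 = 0.5.
Left endpoints: 0.5, 1, 1.5, 2, 2.5, 3, 3.5, 4, 4.5, 5.
f(0.5) = 1.6, f(1) = 4/3, f(1.5) = 8/7, f(2) = 1, f(2.5) = 8/9, f(3) = 0.8, f(3.5) = 8/11, f(4) = 2/3, f(4.5) = 8/13, f(5) = 4/7.
Sum = Δs · [f(0.5) + f(1) + f(1.5) + ...].
Sum ≈ 4.6729.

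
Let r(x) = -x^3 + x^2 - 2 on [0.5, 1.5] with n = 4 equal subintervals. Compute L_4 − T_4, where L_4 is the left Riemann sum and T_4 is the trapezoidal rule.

L_4 = -2.03125.
T_4 = -2.1875.
L_4 − T_4 = 0.15625.

0.15625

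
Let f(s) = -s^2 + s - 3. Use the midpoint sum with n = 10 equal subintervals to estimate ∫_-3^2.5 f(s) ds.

-31.9446875

Δs = (2.5 − (-3))/10 = 0.55.
Midpoints: -2.725, -2.175, -1.625, -1.075, -0.525, 0.025, 0.575, 1.125, 1.675, 2.225.
f(-2.725) = -13.150625, f(-2.175) = -9.905625, f(-1.625) = -7.265625, f(-1.075) = -5.230625, f(-0.525) = -3.800625, f(0.025) = -2.975625, f(0.575) = -2.755625, f(1.125) = -3.140625, f(1.675) = -4.130625, f(2.225) = -5.725625.
Sum = Δs · [f(-2.725) + f(-2.175) + f(-1.625) + ...].
Sum = -31.9446875.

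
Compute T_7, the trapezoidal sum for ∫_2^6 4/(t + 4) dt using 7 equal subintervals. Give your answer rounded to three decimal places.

Δt = (6 − 2)/7 = 4/7.
f(2) = 2/3, f(18/7) = 14/23, f(22/7) = 0.56, f(26/7) = 14/27, f(30/7) = 14/29, f(34/7) = 14/31, f(38/7) = 14/33, f(6) = 0.4.
T_7 = (Δt/2)·[f(t_0) + 2f(t_1) + ... + 2f(t_{6}) + f(t_7)].
Sum ≈ 2.045.

2.045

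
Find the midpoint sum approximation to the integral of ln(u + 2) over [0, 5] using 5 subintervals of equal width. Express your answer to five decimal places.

7.24968

Δu = (5 − 0)/5 = 1.
Midpoints: 0.5, 1.5, 2.5, 3.5, 4.5.
f(0.5) ≈ 0.91629, f(1.5) ≈ 1.25276, f(2.5) ≈ 1.50408, f(3.5) ≈ 1.70475, f(4.5) ≈ 1.87180.
Sum = Δu · [f(0.5) + f(1.5) + f(2.5) + f(3.5) + f(4.5)].
Sum ≈ 7.24968.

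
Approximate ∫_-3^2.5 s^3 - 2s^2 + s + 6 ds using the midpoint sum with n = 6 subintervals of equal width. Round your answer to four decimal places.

-6.2169

Δs = (2.5 − (-3))/6 = 11/12.
Midpoints: -61/24, -1.625, -17/24, 5/24, 1.125, 49/24.
f(-61/24) = -357781/13824, f(-1.625) = -2661/512, f(-17/24) = 54367/13824, f(5/24) = 84749/13824, f(1.125) = 3081/512, f(49/24) = 113569/13824.
Sum = Δs · [f(-61/24) + f(-1.625) + f(-17/24) + ...].
Sum ≈ -6.2169.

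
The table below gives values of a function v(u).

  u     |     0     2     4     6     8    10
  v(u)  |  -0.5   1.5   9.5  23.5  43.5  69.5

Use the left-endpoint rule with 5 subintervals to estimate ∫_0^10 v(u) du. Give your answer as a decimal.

155

Δu = 2.
Sum = 2·[(-0.5) + 1.5 + 9.5 + 23.5 + 43.5] = 155.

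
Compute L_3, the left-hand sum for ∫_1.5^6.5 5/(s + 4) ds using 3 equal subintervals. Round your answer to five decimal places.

3.62134

Δs = (6.5 − 1.5)/3 = 5/3.
Left endpoints: 1.5, 19/6, 29/6.
f(1.5) = 10/11, f(19/6) = 30/43, f(29/6) = 30/53.
Sum = Δs · [f(1.5) + f(19/6) + f(29/6)].
Sum ≈ 3.62134.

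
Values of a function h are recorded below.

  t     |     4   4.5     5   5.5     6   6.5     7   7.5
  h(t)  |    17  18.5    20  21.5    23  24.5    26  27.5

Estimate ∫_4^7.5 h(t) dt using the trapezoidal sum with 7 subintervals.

77.875

Δt = 0.5.
T_7 = (0.5/2)·[17 + 2·18.5 + 2·20 + 2·21.5 + 2·23 + 2·24.5 + 2·26 + 27.5] = 77.875.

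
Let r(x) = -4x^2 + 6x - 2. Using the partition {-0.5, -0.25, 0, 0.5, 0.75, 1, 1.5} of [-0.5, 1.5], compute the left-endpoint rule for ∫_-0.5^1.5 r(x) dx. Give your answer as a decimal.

Subinterval widths: 0.25, 0.25, 0.5, 0.25, 0.25, 0.5.
Left endpoints: -0.5, -0.25, 0, 0.5, 0.75, 1.
r(-0.5) = -6, r(-0.25) = -3.75, r(0) = -2, r(0.5) = 0, r(0.75) = 0.25, r(1) = 0.
Sum = Σ Δx_i · r(x_i).
Sum = -3.375.

-3.375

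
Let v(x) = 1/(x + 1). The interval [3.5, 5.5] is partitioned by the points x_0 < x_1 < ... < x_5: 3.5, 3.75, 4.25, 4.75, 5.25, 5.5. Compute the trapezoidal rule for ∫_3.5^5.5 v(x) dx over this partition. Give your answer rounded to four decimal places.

0.3682

Subinterval widths: 0.25, 0.5, 0.5, 0.5, 0.25.
v(3.5) = 2/9, v(3.75) = 4/19, v(4.25) = 4/21, v(4.75) = 4/23, v(5.25) = 0.16, v(5.5) = 2/13.
On each subinterval the trapezoid contributes (Δx_i/2)·[v(x_{i-1}) + v(x_i)].
Sum ≈ 0.3682.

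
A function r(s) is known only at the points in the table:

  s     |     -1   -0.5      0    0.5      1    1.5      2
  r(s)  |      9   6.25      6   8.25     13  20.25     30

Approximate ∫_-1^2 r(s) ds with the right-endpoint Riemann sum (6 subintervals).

Δs = 0.5.
Sum = 0.5·[6.25 + 6 + 8.25 + 13 + 20.25 + 30] = 41.875.

41.875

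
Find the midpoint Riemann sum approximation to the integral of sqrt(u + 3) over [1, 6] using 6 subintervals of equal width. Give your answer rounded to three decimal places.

12.669

Δu = (6 − 1)/6 = 5/6.
Midpoints: 17/12, 2.25, 37/12, 47/12, 4.75, 67/12.
f(17/12) ≈ 2.102, f(2.25) ≈ 2.291, f(37/12) ≈ 2.466, f(47/12) ≈ 2.630, f(4.75) ≈ 2.784, f(67/12) ≈ 2.930.
Sum = Δu · [f(17/12) + f(2.25) + f(37/12) + ...].
Sum ≈ 12.669.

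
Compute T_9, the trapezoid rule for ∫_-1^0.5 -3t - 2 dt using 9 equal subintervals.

-1.875

Δt = (0.5 − (-1))/9 = 1/6.
f(-1) = 1, f(-5/6) = 0.5, f(-2/3) = 0, f(-0.5) = -0.5, f(-1/3) = -1, f(-1/6) = -1.5, f(0) = -2, f(1/6) = -2.5, f(1/3) = -3, f(0.5) = -3.5.
T_9 = (Δt/2)·[f(t_0) + 2f(t_1) + ... + 2f(t_{8}) + f(t_9)].
Sum = -1.875.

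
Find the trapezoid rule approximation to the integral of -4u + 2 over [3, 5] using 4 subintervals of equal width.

-28

Δu = (5 − 3)/4 = 0.5.
f(3) = -10, f(3.5) = -12, f(4) = -14, f(4.5) = -16, f(5) = -18.
T_4 = (Δu/2)·[f(u_0) + 2f(u_1) + 2f(u_2) + 2f(u_3) + f(u_4)].
Sum = -28.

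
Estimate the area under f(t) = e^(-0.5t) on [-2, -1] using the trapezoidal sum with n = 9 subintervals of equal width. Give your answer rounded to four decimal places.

2.1397

Δt = (-1 − (-2))/9 = 1/9.
f(-2) ≈ 2.7183, f(-17/9) ≈ 2.5714, f(-16/9) ≈ 2.4324, f(-5/3) ≈ 2.3010, f(-14/9) ≈ 2.1766, f(-13/9) ≈ 2.0590, f(-4/3) ≈ 1.9477, f(-11/9) ≈ 1.8425, f(-10/9) ≈ 1.7429, f(-1) ≈ 1.6487.
T_9 = (Δt/2)·[f(t_0) + 2f(t_1) + ... + 2f(t_{8}) + f(t_9)].
Sum ≈ 2.1397.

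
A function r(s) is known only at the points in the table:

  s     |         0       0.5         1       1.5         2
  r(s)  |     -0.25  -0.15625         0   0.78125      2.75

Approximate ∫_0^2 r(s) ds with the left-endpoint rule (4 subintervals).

Δs = 0.5.
Sum = 0.5·[(-0.25) + (-0.15625) + 0 + 0.78125] = 0.1875.

0.1875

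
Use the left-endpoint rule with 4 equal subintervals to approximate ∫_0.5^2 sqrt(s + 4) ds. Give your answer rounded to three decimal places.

Δs = (2 − 0.5)/4 = 0.375.
Left endpoints: 0.5, 0.875, 1.25, 1.625.
f(0.5) ≈ 2.121, f(0.875) ≈ 2.208, f(1.25) ≈ 2.291, f(1.625) ≈ 2.372.
Sum = Δs · [f(0.5) + f(0.875) + f(1.25) + f(1.625)].
Sum ≈ 3.372.

3.372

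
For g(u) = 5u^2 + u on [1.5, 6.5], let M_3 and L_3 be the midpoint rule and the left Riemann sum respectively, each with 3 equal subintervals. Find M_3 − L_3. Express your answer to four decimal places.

M_3 ≈ 466.296296.
L_3 ≈ 312.824074.
M_3 − L_3 ≈ 153.4722.

153.4722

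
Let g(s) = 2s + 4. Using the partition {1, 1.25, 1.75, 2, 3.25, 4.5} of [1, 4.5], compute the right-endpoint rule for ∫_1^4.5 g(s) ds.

36.75

Subinterval widths: 0.25, 0.5, 0.25, 1.25, 1.25.
Right endpoints: 1.25, 1.75, 2, 3.25, 4.5.
g(1.25) = 6.5, g(1.75) = 7.5, g(2) = 8, g(3.25) = 10.5, g(4.5) = 13.
Sum = Σ Δs_i · g(s_i).
Sum = 36.75.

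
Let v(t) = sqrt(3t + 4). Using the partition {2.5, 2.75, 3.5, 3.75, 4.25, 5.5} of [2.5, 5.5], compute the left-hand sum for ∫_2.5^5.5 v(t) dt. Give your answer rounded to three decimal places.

11.493

Subinterval widths: 0.25, 0.75, 0.25, 0.5, 1.25.
Left endpoints: 2.5, 2.75, 3.5, 3.75, 4.25.
v(2.5) ≈ 3.391, v(2.75) ≈ 3.500, v(3.5) ≈ 3.808, v(3.75) ≈ 3.905, v(4.25) ≈ 4.093.
Sum = Σ Δt_i · v(t_i).
Sum ≈ 11.493.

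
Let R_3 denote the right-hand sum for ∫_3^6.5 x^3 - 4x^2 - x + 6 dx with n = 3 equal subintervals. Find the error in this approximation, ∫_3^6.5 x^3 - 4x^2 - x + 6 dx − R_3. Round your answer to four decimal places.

Exact integral: ∫_3^6.5 f(x) dx ≈ 100.223958.
R_3 ≈ 173.185185.
Error ≈ 100.223958 − 173.185185 ≈ -72.9612.

-72.9612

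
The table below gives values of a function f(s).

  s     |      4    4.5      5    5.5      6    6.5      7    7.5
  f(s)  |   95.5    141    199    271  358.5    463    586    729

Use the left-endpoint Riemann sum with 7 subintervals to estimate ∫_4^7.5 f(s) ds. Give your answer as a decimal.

Δs = 0.5.
Sum = 0.5·[95.5 + 141 + 199 + 271 + 358.5 + 463 + 586] = 1057.

1057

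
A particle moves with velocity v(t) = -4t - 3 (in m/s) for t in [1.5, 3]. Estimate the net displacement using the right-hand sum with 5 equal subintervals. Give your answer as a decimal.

-18.9

Δt = (3 − 1.5)/5 = 0.3.
Right endpoints: 1.8, 2.1, 2.4, 2.7, 3.
v(1.8) = -10.2, v(2.1) = -11.4, v(2.4) = -12.6, v(2.7) = -13.8, v(3) = -15.
Sum = Δt · [v(1.8) + v(2.1) + v(2.4) + v(2.7) + v(3)].
Sum = -18.9.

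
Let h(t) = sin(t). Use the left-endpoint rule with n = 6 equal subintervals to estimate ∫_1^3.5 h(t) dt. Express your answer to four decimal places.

Δt = (3.5 − 1)/6 = 5/12.
Left endpoints: 1, 17/12, 11/6, 2.25, 8/3, 37/12.
h(1) ≈ 0.8415, h(17/12) ≈ 0.9881, h(11/6) ≈ 0.9657, h(2.25) ≈ 0.7781, h(8/3) ≈ 0.4573, h(37/12) ≈ 0.0582.
Sum = Δt · [h(1) + h(17/12) + h(11/6) + ...].
Sum ≈ 1.7037.

1.7037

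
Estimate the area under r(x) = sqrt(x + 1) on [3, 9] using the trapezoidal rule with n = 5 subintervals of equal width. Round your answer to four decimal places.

Δx = (9 − 3)/5 = 1.2.
r(3) ≈ 2.0000, r(4.2) ≈ 2.2804, r(5.4) ≈ 2.5298, r(6.6) ≈ 2.7568, r(7.8) ≈ 2.9665, r(9) ≈ 3.1623.
T_5 = (Δx/2)·[r(x_0) + 2r(x_1) + ... + 2r(x_{4}) + r(x_5)].
Sum ≈ 15.7375.

15.7375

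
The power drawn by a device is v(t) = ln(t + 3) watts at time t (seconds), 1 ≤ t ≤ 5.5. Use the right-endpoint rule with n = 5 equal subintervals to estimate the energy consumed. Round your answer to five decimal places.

Δt = (5.5 − 1)/5 = 0.9.
Right endpoints: 1.9, 2.8, 3.7, 4.6, 5.5.
v(1.9) ≈ 1.58924, v(2.8) ≈ 1.75786, v(3.7) ≈ 1.90211, v(4.6) ≈ 2.02815, v(5.5) ≈ 2.14007.
Sum = Δt · [v(1.9) + v(2.8) + v(3.7) + v(4.6) + v(5.5)].
Sum ≈ 8.47567.

8.47567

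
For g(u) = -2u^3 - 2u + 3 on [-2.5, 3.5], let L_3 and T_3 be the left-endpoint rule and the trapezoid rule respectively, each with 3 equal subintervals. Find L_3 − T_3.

L_3 = 73.5.
T_3 = -55.5.
L_3 − T_3 = 129.

129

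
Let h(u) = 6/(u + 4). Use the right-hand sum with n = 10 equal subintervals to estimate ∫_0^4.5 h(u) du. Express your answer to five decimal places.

Δu = (4.5 − 0)/10 = 0.45.
Right endpoints: 0.45, 0.9, 1.35, 1.8, 2.25, 2.7, 3.15, 3.6, 4.05, 4.5.
h(0.45) = 120/89, h(0.9) = 60/49, h(1.35) = 120/107, h(1.8) = 30/29, h(2.25) = 0.96, h(2.7) = 60/67, h(3.15) = 120/143, h(3.6) = 15/19, h(4.05) = 120/161, h(4.5) = 12/17.
Sum = Δu · [h(0.45) + h(0.9) + h(1.35) + ...].
Sum ≈ 4.34887.

4.34887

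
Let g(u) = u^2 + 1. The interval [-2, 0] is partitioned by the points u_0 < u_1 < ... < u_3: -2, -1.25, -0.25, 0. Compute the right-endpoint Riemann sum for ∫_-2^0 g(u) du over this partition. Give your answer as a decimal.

3.234375

Subinterval widths: 0.75, 1, 0.25.
Right endpoints: -1.25, -0.25, 0.
g(-1.25) = 2.5625, g(-0.25) = 1.0625, g(0) = 1.
Sum = Σ Δu_i · g(u_i).
Sum = 3.234375.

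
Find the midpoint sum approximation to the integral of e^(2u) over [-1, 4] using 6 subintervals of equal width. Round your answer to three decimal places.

1330.930

Δu = (4 − (-1))/6 = 5/6.
Midpoints: -7/12, 0.25, 13/12, 23/12, 2.75, 43/12.
f(-7/12) ≈ 0.311, f(0.25) ≈ 1.649, f(13/12) ≈ 8.729, f(23/12) ≈ 46.216, f(2.75) ≈ 244.692, f(43/12) ≈ 1295.519.
Sum = Δu · [f(-7/12) + f(0.25) + f(13/12) + ...].
Sum ≈ 1330.930.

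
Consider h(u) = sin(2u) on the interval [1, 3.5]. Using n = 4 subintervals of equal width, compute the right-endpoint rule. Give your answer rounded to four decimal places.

-0.5856

Δu = (3.5 − 1)/4 = 0.625.
Right endpoints: 1.625, 2.25, 2.875, 3.5.
h(1.625) ≈ -0.1082, h(2.25) ≈ -0.9775, h(2.875) ≈ -0.5083, h(3.5) ≈ 0.6570.
Sum = Δu · [h(1.625) + h(2.25) + h(2.875) + h(3.5)].
Sum ≈ -0.5856.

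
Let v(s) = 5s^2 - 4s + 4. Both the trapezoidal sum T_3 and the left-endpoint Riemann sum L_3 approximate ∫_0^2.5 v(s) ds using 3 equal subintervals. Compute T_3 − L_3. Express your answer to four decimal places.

T_3 ≈ 24.988426.
L_3 ≈ 16.134259.
T_3 − L_3 ≈ 8.8542.

8.8542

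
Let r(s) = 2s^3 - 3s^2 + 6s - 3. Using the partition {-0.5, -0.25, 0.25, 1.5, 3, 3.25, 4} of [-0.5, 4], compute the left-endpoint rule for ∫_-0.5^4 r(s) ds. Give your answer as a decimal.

53.421875

Subinterval widths: 0.25, 0.5, 1.25, 1.5, 0.25, 0.75.
Left endpoints: -0.5, -0.25, 0.25, 1.5, 3, 3.25.
r(-0.5) = -7, r(-0.25) = -4.71875, r(0.25) = -1.65625, r(1.5) = 6, r(3) = 42, r(3.25) = 53.46875.
Sum = Σ Δs_i · r(s_i).
Sum = 53.421875.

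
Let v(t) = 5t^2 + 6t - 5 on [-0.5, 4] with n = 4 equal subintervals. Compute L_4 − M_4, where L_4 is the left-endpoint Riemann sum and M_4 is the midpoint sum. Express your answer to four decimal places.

-52.3652

L_4 = 76.88671875.
M_4 ≈ 129.251953.
L_4 − M_4 ≈ -52.3652.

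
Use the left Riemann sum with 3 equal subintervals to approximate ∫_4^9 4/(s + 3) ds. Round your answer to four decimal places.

2.3668

Δs = (9 − 4)/3 = 5/3.
Left endpoints: 4, 17/3, 22/3.
f(4) = 4/7, f(17/3) = 6/13, f(22/3) = 12/31.
Sum = Δs · [f(4) + f(17/3) + f(22/3)].
Sum ≈ 2.3668.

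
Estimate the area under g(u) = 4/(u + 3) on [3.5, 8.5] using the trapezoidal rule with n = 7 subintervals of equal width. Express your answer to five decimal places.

2.28491

Δu = (8.5 − 3.5)/7 = 5/7.
g(3.5) = 8/13, g(59/14) = 56/101, g(69/14) = 56/111, g(79/14) = 56/121, g(89/14) = 56/131, g(99/14) = 56/141, g(109/14) = 56/151, g(8.5) = 8/23.
T_7 = (Δu/2)·[g(u_0) + 2g(u_1) + ... + 2g(u_{6}) + g(u_7)].
Sum ≈ 2.28491.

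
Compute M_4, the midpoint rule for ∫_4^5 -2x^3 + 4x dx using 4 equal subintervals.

-166.359375

Δx = (5 − 4)/4 = 0.25.
Midpoints: 4.125, 4.375, 4.625, 4.875.
f(4.125) = -123.87890625, f(4.375) = -149.98046875, f(4.625) = -179.36328125, f(4.875) = -212.21484375.
Sum = Δx · [f(4.125) + f(4.375) + f(4.625) + f(4.875)].
Sum = -166.359375.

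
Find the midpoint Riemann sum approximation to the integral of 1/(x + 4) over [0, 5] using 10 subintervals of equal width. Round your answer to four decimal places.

Δx = (5 − 0)/10 = 0.5.
Midpoints: 0.25, 0.75, 1.25, 1.75, 2.25, 2.75, 3.25, 3.75, 4.25, 4.75.
f(0.25) = 4/17, f(0.75) = 4/19, f(1.25) = 4/21, f(1.75) = 4/23, f(2.25) = 0.16, f(2.75) = 4/27, f(3.25) = 4/29, f(3.75) = 4/31, f(4.25) = 4/33, f(4.75) = 4/35.
Sum = Δx · [f(0.25) + f(0.75) + f(1.25) + ...].
Sum ≈ 0.8104.

0.8104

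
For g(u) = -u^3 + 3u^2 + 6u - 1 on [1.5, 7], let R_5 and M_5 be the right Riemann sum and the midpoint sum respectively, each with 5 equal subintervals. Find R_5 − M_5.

R_5 = -226.93.
M_5 = -119.2021875.
R_5 − M_5 = -107.7278125.

-107.7278125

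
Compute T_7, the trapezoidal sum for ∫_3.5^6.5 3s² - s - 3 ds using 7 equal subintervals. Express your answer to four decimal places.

208.0255

Δs = (6.5 − 3.5)/7 = 3/7.
f(3.5) = 30.25, f(55/14) = 7717/196, f(61/14) = 9721/196, f(67/14) = 11941/196, f(73/14) = 14377/196, f(79/14) = 17029/196, f(85/14) = 19897/196, f(6.5) = 117.25.
T_7 = (Δs/2)·[f(s_0) + 2f(s_1) + ... + 2f(s_{6}) + f(s_7)].
Sum ≈ 208.0255.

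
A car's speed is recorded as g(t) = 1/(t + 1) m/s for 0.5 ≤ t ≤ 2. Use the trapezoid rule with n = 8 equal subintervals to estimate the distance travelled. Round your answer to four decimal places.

0.6941

Δt = (2 − 0.5)/8 = 0.1875.
g(0.5) = 2/3, g(0.6875) = 16/27, g(0.875) = 8/15, g(1.0625) = 16/33, g(1.25) = 4/9, g(1.4375) = 16/39, g(1.625) = 8/21, g(1.8125) = 16/45, g(2) = 1/3.
T_8 = (Δt/2)·[g(t_0) + 2g(t_1) + ... + 2g(t_{7}) + g(t_8)].
Sum ≈ 0.6941.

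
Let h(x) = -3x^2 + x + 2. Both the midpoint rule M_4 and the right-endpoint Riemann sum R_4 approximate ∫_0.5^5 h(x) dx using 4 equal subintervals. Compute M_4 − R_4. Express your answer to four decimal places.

M_4 ≈ -102.076172.
R_4 = -145.58203125.
M_4 − R_4 ≈ 43.5059.

43.5059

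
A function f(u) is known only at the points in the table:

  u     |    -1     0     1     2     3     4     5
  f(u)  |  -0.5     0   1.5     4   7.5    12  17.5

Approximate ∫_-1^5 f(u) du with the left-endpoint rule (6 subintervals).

Δu = 1.
Sum = 1·[(-0.5) + 0 + 1.5 + 4 + 7.5 + 12] = 24.5.

24.5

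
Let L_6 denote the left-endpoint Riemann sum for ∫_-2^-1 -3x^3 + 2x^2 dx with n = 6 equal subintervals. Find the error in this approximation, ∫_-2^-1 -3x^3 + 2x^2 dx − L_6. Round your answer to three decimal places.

Exact integral: ∫_-2^-1 f(x) dx ≈ 15.91667.
L_6 ≈ 18.23843.
Error ≈ 15.91667 − 18.23843 ≈ -2.322.

-2.322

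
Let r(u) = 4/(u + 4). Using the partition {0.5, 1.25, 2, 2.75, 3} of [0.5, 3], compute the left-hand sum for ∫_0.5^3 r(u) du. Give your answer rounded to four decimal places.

Subinterval widths: 0.75, 0.75, 0.75, 0.25.
Left endpoints: 0.5, 1.25, 2, 2.75.
r(0.5) = 8/9, r(1.25) = 16/21, r(2) = 2/3, r(2.75) = 16/27.
Sum = Σ Δu_i · r(u_i).
Sum ≈ 1.8862.

1.8862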